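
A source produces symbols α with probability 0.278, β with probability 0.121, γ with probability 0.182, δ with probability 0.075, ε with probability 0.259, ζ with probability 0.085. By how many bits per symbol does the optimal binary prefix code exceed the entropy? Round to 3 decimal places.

0.024 bits

Entropy H = −Σ p log₂ p ≈ 2.4168 bits.
Huffman merges: 3/40+17/200→4/25; 121/1000+4/25→281/1000; 91/500+259/1000→441/1000; 139/500+281/1000→559/1000; 441/1000+559/1000→1. L = 2441/1000 ≈ 2.4410.
L − H = 2.4410 − 2.4168 = 0.024 bits.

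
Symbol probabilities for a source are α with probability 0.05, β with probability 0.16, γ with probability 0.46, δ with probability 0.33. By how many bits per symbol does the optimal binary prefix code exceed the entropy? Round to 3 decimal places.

0.068 bits

Entropy H = −Σ p log₂ p ≈ 1.6823 bits.
Huffman merges: 1/20+4/25→21/100; 21/100+33/100→27/50; 23/50+27/50→1. L = 7/4 ≈ 1.7500.
L − H = 1.7500 − 1.6823 = 0.068 bits.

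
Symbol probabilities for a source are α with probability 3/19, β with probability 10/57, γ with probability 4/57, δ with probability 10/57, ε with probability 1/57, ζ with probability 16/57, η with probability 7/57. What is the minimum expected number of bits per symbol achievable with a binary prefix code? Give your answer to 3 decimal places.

2.632 bits/symbol

Repeatedly combine the two least-probable nodes; the expected code length is the sum of the merged weights.
merge 1/57 + 4/57 → 5/57
merge 5/57 + 7/57 → 4/19
merge 3/19 + 10/57 → 1/3
merge 10/57 + 4/19 → 22/57
merge 16/57 + 1/3 → 35/57
merge 22/57 + 35/57 → 1
L = 5/57 + 4/19 + 1/3 + 22/57 + 35/57 + 1 = 50/19 ≈ 2.632 bits/symbol.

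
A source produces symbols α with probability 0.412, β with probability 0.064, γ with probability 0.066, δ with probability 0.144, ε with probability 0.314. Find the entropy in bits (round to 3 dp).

1.967 bits

H = −Σ pᵢ log₂ pᵢ.
−0.412·log₂(0.412) = 0.5271
−0.064·log₂(0.064) = 0.2538
−0.066·log₂(0.066) = 0.2588
−0.144·log₂(0.144) = 0.4026
−0.314·log₂(0.314) = 0.5247
Sum ≈ 1.9670 → 1.967 bits.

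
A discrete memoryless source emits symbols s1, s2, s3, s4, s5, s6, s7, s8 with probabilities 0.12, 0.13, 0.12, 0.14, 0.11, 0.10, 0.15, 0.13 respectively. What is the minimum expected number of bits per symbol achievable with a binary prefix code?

Repeatedly combine the two least-probable nodes; the expected code length is the sum of the merged weights.
merge 1/10 + 11/100 → 21/100
merge 3/25 + 3/25 → 6/25
merge 13/100 + 13/100 → 13/50
merge 7/50 + 3/20 → 29/100
merge 21/100 + 6/25 → 9/20
merge 13/50 + 29/100 → 11/20
merge 9/20 + 11/20 → 1
L = 21/100 + 6/25 + 13/50 + 29/100 + 9/20 + 11/20 + 1 = 3 bits/symbol.

3 bits/symbol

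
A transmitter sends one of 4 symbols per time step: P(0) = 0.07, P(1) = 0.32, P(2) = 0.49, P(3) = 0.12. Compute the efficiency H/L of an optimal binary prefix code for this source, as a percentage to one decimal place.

Entropy H = −Σ p log₂ p ≈ 1.6659 bits.
Huffman merges: 7/100+3/25→19/100; 19/100+8/25→51/100; 49/100+51/100→1. L = 17/10 ≈ 1.7000.
Efficiency = H/L = 1.6659/1.7000 = 98.0%.

98.0%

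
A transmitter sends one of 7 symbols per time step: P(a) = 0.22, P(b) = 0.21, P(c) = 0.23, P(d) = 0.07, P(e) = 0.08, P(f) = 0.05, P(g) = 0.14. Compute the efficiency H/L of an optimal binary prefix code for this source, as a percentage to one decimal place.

Entropy H = −Σ p log₂ p ≈ 2.6143 bits.
Huffman merges: 1/20+7/100→3/25; 2/25+3/25→1/5; 7/50+1/5→17/50; 21/100+11/50→43/100; 23/100+17/50→57/100; 43/100+57/100→1. L = 133/50 ≈ 2.6600.
Efficiency = H/L = 2.6143/2.6600 = 98.3%.

98.3%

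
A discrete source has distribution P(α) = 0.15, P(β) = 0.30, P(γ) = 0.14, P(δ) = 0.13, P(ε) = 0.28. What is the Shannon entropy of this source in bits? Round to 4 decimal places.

H = −Σ pᵢ log₂ pᵢ.
−0.15·log₂(0.15) = 0.4105
−0.30·log₂(0.30) = 0.5211
−0.14·log₂(0.14) = 0.3971
−0.13·log₂(0.13) = 0.3826
−0.28·log₂(0.28) = 0.5142
Sum ≈ 2.2256 → 2.2256 bits.

2.2256 bits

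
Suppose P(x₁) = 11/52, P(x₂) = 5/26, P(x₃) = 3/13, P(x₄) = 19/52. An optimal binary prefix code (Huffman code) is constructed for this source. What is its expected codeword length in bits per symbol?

2 bits/symbol

Repeatedly combine the two least-probable nodes; the expected code length is the sum of the merged weights.
merge 5/26 + 11/52 → 21/52
merge 3/13 + 19/52 → 31/52
merge 21/52 + 31/52 → 1
L = 21/52 + 31/52 + 1 = 2 bits/symbol.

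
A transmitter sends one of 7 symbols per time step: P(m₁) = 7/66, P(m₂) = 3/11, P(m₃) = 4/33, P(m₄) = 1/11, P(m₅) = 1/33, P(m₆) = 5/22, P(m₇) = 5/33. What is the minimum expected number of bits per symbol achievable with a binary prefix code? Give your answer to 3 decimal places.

2.621 bits/symbol

Repeatedly combine the two least-probable nodes; the expected code length is the sum of the merged weights.
merge 1/33 + 1/11 → 4/33
merge 7/66 + 4/33 → 5/22
merge 4/33 + 5/33 → 3/11
merge 5/22 + 5/22 → 5/11
merge 3/11 + 3/11 → 6/11
merge 5/11 + 6/11 → 1
L = 4/33 + 5/22 + 3/11 + 5/11 + 6/11 + 1 = 173/66 ≈ 2.621 bits/symbol.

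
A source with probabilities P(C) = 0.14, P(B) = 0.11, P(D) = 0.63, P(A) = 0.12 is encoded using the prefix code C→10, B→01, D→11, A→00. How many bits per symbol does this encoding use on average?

2 bits/symbol

L̄ = Σ pᵢ·ℓᵢ = 0.14·2 + 0.11·2 + 0.63·2 + 0.12·2 = 2 bits/symbol.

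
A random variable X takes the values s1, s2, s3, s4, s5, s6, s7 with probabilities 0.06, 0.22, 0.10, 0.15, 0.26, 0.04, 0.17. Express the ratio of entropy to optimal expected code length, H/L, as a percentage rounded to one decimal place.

98.9%

Entropy H = −Σ p log₂ p ≈ 2.5925 bits.
Huffman merges: 1/25+3/50→1/10; 1/10+1/10→1/5; 3/20+17/100→8/25; 1/5+11/50→21/50; 13/50+8/25→29/50; 21/50+29/50→1. L = 131/50 ≈ 2.6200.
Efficiency = H/L = 2.5925/2.6200 = 98.9%.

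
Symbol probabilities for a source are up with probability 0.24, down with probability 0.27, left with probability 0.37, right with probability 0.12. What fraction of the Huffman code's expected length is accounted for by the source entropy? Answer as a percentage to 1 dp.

95.6%

Entropy H = −Σ p log₂ p ≈ 1.9020 bits.
Huffman merges: 3/25+6/25→9/25; 27/100+9/25→63/100; 37/100+63/100→1. L = 199/100 ≈ 1.9900.
Efficiency = H/L = 1.9020/1.9900 = 95.6%.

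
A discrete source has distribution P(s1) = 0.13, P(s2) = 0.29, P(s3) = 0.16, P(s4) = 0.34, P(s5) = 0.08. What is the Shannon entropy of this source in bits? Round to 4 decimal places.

H = −Σ pᵢ log₂ pᵢ.
−0.13·log₂(0.13) = 0.3826
−0.29·log₂(0.29) = 0.5179
−0.16·log₂(0.16) = 0.4230
−0.34·log₂(0.34) = 0.5292
−0.08·log₂(0.08) = 0.2915
Sum ≈ 2.1442 → 2.1442 bits.

2.1442 bits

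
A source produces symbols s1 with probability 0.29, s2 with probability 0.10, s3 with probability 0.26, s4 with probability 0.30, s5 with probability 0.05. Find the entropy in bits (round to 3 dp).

H = −Σ pᵢ log₂ pᵢ.
−0.29·log₂(0.29) = 0.5179
−0.10·log₂(0.10) = 0.3322
−0.26·log₂(0.26) = 0.5053
−0.30·log₂(0.30) = 0.5211
−0.05·log₂(0.05) = 0.2161
Sum ≈ 2.0926 → 2.093 bits.

2.093 bits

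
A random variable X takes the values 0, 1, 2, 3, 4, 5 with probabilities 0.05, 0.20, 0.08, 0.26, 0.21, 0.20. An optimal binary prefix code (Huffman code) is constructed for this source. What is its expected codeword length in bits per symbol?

Repeatedly combine the two least-probable nodes; the expected code length is the sum of the merged weights.
merge 1/20 + 2/25 → 13/100
merge 13/100 + 1/5 → 33/100
merge 1/5 + 21/100 → 41/100
merge 13/50 + 33/100 → 59/100
merge 41/100 + 59/100 → 1
L = 13/100 + 33/100 + 41/100 + 59/100 + 1 = 123/50 = 2.46 bits/symbol.

2.46 bits/symbol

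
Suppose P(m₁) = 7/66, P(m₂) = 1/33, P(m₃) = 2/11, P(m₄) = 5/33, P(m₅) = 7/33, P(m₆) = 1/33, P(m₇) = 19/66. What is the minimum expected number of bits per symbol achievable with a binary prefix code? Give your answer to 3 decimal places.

Repeatedly combine the two least-probable nodes; the expected code length is the sum of the merged weights.
merge 1/33 + 1/33 → 2/33
merge 2/33 + 7/66 → 1/6
merge 5/33 + 1/6 → 7/22
merge 2/11 + 7/33 → 13/33
merge 19/66 + 7/22 → 20/33
merge 13/33 + 20/33 → 1
L = 2/33 + 1/6 + 7/22 + 13/33 + 20/33 + 1 = 28/11 ≈ 2.545 bits/symbol.

2.545 bits/symbol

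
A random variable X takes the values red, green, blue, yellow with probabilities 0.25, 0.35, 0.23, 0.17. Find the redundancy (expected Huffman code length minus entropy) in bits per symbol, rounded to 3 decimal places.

Entropy H = −Σ p log₂ p ≈ 1.9524 bits.
Huffman merges: 17/100+23/100→2/5; 1/4+7/20→3/5; 2/5+3/5→1. L = 2 ≈ 2.0000.
L − H = 2.0000 − 1.9524 = 0.048 bits.

0.048 bits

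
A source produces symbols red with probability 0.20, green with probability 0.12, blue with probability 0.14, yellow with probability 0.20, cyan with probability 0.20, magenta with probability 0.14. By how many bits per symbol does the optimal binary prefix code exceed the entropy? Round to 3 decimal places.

0.046 bits

Entropy H = −Σ p log₂ p ≈ 2.5544 bits.
Huffman merges: 3/25+7/50→13/50; 7/50+1/5→17/50; 1/5+1/5→2/5; 13/50+17/50→3/5; 2/5+3/5→1. L = 13/5 ≈ 2.6000.
L − H = 2.6000 − 2.5544 = 0.046 bits.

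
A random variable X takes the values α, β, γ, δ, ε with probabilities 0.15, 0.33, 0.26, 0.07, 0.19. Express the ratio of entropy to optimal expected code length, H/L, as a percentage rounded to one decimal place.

Entropy H = −Σ p log₂ p ≈ 2.1674 bits.
Huffman merges: 7/100+3/20→11/50; 19/100+11/50→41/100; 13/50+33/100→59/100; 41/100+59/100→1. L = 111/50 ≈ 2.2200.
Efficiency = H/L = 2.1674/2.2200 = 97.6%.

97.6%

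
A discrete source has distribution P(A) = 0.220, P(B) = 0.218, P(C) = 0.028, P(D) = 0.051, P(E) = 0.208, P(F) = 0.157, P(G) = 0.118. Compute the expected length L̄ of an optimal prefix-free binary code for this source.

2.63 bits/symbol

Repeatedly combine the two least-probable nodes; the expected code length is the sum of the merged weights.
merge 7/250 + 51/1000 → 79/1000
merge 79/1000 + 59/500 → 197/1000
merge 157/1000 + 197/1000 → 177/500
merge 26/125 + 109/500 → 213/500
merge 11/50 + 177/500 → 287/500
merge 213/500 + 287/500 → 1
L = 79/1000 + 197/1000 + 177/500 + 213/500 + 287/500 + 1 = 263/100 = 2.63 bits/symbol.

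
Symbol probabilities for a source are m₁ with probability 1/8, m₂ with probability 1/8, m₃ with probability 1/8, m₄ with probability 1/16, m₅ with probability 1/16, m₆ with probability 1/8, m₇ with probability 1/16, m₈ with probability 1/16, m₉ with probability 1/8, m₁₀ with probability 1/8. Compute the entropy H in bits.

Each probability is a power of 1/2, so log₂(1/p) is an integer.
H = Σ p·log₂(1/p) = 1/8·3 + 1/8·3 + 1/8·3 + 1/16·4 + 1/16·4 + 1/8·3 + 1/16·4 + 1/16·4 + 1/8·3 + 1/8·3 = 3.25 bits.

3.25 bits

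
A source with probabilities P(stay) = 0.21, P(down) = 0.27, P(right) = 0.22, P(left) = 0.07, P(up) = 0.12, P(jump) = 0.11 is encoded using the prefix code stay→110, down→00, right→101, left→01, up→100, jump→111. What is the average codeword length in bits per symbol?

L̄ = Σ pᵢ·ℓᵢ = 0.21·3 + 0.27·2 + 0.22·3 + 0.07·2 + 0.12·3 + 0.11·3 = 2.66 bits/symbol.

2.66 bits/symbol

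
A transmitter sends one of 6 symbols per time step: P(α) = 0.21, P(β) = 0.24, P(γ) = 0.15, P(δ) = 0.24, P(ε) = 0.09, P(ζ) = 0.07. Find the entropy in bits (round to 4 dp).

2.4528 bits

H = −Σ pᵢ log₂ pᵢ.
−0.21·log₂(0.21) = 0.4728
−0.24·log₂(0.24) = 0.4941
−0.15·log₂(0.15) = 0.4105
−0.24·log₂(0.24) = 0.4941
−0.09·log₂(0.09) = 0.3127
−0.07·log₂(0.07) = 0.2686
Sum ≈ 2.4528 → 2.4528 bits.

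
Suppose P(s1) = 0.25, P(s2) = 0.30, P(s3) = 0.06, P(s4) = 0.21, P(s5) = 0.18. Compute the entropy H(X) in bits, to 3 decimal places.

H = −Σ pᵢ log₂ pᵢ.
−0.25·log₂(0.25) = 0.5000
−0.30·log₂(0.30) = 0.5211
−0.06·log₂(0.06) = 0.2435
−0.21·log₂(0.21) = 0.4728
−0.18·log₂(0.18) = 0.4453
Sum ≈ 2.1828 → 2.183 bits.

2.183 bits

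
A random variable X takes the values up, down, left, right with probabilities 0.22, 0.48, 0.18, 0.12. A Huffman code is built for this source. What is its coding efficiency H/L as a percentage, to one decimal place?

Entropy H = −Σ p log₂ p ≈ 1.8012 bits.
Huffman merges: 3/25+9/50→3/10; 11/50+3/10→13/25; 12/25+13/25→1. L = 91/50 ≈ 1.8200.
Efficiency = H/L = 1.8012/1.8200 = 99.0%.

99.0%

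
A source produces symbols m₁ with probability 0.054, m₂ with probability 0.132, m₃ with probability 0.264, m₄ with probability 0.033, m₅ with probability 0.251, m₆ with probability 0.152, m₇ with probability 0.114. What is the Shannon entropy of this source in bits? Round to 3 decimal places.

H = −Σ pᵢ log₂ pᵢ.
−0.054·log₂(0.054) = 0.2274
−0.132·log₂(0.132) = 0.3856
−0.264·log₂(0.264) = 0.5072
−0.033·log₂(0.033) = 0.1624
−0.251·log₂(0.251) = 0.5006
−0.152·log₂(0.152) = 0.4131
−0.114·log₂(0.114) = 0.3571
Sum ≈ 2.5535 → 2.553 bits.

2.553 bits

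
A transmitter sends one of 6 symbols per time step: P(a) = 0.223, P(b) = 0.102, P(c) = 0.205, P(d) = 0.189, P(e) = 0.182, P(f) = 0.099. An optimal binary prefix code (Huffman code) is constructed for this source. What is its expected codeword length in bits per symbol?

Repeatedly combine the two least-probable nodes; the expected code length is the sum of the merged weights.
merge 99/1000 + 51/500 → 201/1000
merge 91/500 + 189/1000 → 371/1000
merge 201/1000 + 41/200 → 203/500
merge 223/1000 + 371/1000 → 297/500
merge 203/500 + 297/500 → 1
L = 201/1000 + 371/1000 + 203/500 + 297/500 + 1 = 643/250 = 2.572 bits/symbol.

2.572 bits/symbol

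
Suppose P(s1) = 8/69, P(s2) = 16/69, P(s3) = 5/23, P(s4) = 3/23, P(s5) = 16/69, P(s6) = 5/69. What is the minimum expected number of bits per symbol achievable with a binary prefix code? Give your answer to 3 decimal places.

2.507 bits/symbol

Repeatedly combine the two least-probable nodes; the expected code length is the sum of the merged weights.
merge 5/69 + 8/69 → 13/69
merge 3/23 + 13/69 → 22/69
merge 5/23 + 16/69 → 31/69
merge 16/69 + 22/69 → 38/69
merge 31/69 + 38/69 → 1
L = 13/69 + 22/69 + 31/69 + 38/69 + 1 = 173/69 ≈ 2.507 bits/symbol.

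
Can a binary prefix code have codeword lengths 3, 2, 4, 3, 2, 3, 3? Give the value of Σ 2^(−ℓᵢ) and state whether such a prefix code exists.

With common denominator 2^4 = 16: Σ 2^(−ℓᵢ) = 2/16 + 4/16 + 1/16 + 2/16 + 4/16 + 2/16 + 2/16 = 17/16 = 1.0625.
Kraft's inequality requires Σ ≤ 1; here Σ = 1.0625 > 1, so no such prefix code exists.

1.0625; no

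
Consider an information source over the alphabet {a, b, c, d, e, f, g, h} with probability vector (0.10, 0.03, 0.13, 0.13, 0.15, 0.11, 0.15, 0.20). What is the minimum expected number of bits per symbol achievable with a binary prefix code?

2.93 bits/symbol

Repeatedly combine the two least-probable nodes; the expected code length is the sum of the merged weights.
merge 3/100 + 1/10 → 13/100
merge 11/100 + 13/100 → 6/25
merge 13/100 + 13/100 → 13/50
merge 3/20 + 3/20 → 3/10
merge 1/5 + 6/25 → 11/25
merge 13/50 + 3/10 → 14/25
merge 11/25 + 14/25 → 1
L = 13/100 + 6/25 + 13/50 + 3/10 + 11/25 + 14/25 + 1 = 293/100 = 2.93 bits/symbol.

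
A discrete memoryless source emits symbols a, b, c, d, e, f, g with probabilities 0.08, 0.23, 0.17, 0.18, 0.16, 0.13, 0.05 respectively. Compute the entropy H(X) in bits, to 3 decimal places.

H = −Σ pᵢ log₂ pᵢ.
−0.08·log₂(0.08) = 0.2915
−0.23·log₂(0.23) = 0.4877
−0.17·log₂(0.17) = 0.4346
−0.18·log₂(0.18) = 0.4453
−0.16·log₂(0.16) = 0.4230
−0.13·log₂(0.13) = 0.3826
−0.05·log₂(0.05) = 0.2161
Sum ≈ 2.6808 → 2.681 bits.

2.681 bits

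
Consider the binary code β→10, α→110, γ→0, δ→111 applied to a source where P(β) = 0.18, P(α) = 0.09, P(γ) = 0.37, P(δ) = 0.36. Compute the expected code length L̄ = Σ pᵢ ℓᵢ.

2.08 bits/symbol

L̄ = Σ pᵢ·ℓᵢ = 0.18·2 + 0.09·3 + 0.37·1 + 0.36·3 = 2.08 bits/symbol.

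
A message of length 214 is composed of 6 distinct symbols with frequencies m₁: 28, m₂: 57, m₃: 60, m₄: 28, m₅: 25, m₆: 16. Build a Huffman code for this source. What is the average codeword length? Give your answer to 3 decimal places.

2.453 bits/symbol

Probabilities are the counts divided by 214.
Repeatedly combine the two least-probable nodes; the expected code length is the sum of the merged weights.
merge 8/107 + 25/214 → 41/214
merge 14/107 + 14/107 → 28/107
merge 41/214 + 28/107 → 97/214
merge 57/214 + 30/107 → 117/214
merge 97/214 + 117/214 → 1
L = 41/214 + 28/107 + 97/214 + 117/214 + 1 = 525/214 ≈ 2.453 bits/symbol.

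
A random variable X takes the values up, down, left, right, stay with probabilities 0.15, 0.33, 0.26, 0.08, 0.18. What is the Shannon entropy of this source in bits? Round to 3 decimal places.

2.180 bits

H = −Σ pᵢ log₂ pᵢ.
−0.15·log₂(0.15) = 0.4105
−0.33·log₂(0.33) = 0.5278
−0.26·log₂(0.26) = 0.5053
−0.08·log₂(0.08) = 0.2915
−0.18·log₂(0.18) = 0.4453
Sum ≈ 2.1805 → 2.180 bits.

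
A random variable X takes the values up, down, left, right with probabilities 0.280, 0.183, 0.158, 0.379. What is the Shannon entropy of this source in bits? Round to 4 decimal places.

H = −Σ pᵢ log₂ pᵢ.
−0.280·log₂(0.280) = 0.5142
−0.183·log₂(0.183) = 0.4484
−0.158·log₂(0.158) = 0.4206
−0.379·log₂(0.379) = 0.5305
Sum ≈ 1.9137 → 1.9137 bits.

1.9137 bits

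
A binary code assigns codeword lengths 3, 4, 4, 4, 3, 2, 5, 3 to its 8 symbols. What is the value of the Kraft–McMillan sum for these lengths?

0.84375

With common denominator 2^5 = 32: Σ 2^(−ℓᵢ) = 4/32 + 2/32 + 2/32 + 2/32 + 4/32 + 8/32 + 1/32 + 4/32 = 27/32 = 0.84375.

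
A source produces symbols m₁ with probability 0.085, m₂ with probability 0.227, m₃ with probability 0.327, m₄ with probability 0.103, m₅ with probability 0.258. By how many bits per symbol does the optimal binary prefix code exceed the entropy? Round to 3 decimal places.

Entropy H = −Σ p log₂ p ≈ 2.1573 bits.
Huffman merges: 17/200+103/1000→47/250; 47/250+227/1000→83/200; 129/500+327/1000→117/200; 83/200+117/200→1. L = 547/250 ≈ 2.1880.
L − H = 2.1880 − 2.1573 = 0.031 bits.

0.031 bits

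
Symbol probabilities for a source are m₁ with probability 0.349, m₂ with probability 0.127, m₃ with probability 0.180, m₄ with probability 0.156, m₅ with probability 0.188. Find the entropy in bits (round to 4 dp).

H = −Σ pᵢ log₂ pᵢ.
−0.349·log₂(0.349) = 0.5300
−0.127·log₂(0.127) = 0.3781
−0.180·log₂(0.180) = 0.4453
−0.156·log₂(0.156) = 0.4181
−0.188·log₂(0.188) = 0.4533
Sum ≈ 2.2249 → 2.2249 bits.

2.2249 bits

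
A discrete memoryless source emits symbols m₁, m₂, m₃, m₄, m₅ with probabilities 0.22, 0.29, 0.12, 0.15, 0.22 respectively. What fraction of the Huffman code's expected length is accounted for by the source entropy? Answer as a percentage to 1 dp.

Entropy H = −Σ p log₂ p ≈ 2.2567 bits.
Huffman merges: 3/25+3/20→27/100; 11/50+11/50→11/25; 27/100+29/100→14/25; 11/25+14/25→1. L = 227/100 ≈ 2.2700.
Efficiency = H/L = 2.2567/2.2700 = 99.4%.

99.4%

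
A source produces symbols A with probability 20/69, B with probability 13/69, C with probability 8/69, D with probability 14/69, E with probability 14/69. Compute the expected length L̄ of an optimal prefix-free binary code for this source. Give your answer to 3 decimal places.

Repeatedly combine the two least-probable nodes; the expected code length is the sum of the merged weights.
merge 8/69 + 13/69 → 7/23
merge 14/69 + 14/69 → 28/69
merge 20/69 + 7/23 → 41/69
merge 28/69 + 41/69 → 1
L = 7/23 + 28/69 + 41/69 + 1 = 53/23 ≈ 2.304 bits/symbol.

2.304 bits/symbol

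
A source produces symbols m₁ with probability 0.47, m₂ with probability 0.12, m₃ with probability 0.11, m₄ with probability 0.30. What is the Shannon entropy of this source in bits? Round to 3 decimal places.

H = −Σ pᵢ log₂ pᵢ.
−0.47·log₂(0.47) = 0.5120
−0.12·log₂(0.12) = 0.3671
−0.11·log₂(0.11) = 0.3503
−0.30·log₂(0.30) = 0.5211
Sum ≈ 1.7504 → 1.750 bits.

1.750 bits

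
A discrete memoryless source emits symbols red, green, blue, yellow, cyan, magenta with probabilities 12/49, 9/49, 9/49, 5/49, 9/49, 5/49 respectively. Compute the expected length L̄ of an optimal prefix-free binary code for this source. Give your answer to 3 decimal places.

Repeatedly combine the two least-probable nodes; the expected code length is the sum of the merged weights.
merge 5/49 + 5/49 → 10/49
merge 9/49 + 9/49 → 18/49
merge 9/49 + 10/49 → 19/49
merge 12/49 + 18/49 → 30/49
merge 19/49 + 30/49 → 1
L = 10/49 + 18/49 + 19/49 + 30/49 + 1 = 18/7 ≈ 2.571 bits/symbol.

2.571 bits/symbol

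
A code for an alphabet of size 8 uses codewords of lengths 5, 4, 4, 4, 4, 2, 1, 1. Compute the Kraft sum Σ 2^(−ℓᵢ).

1.53125

With common denominator 2^5 = 32: Σ 2^(−ℓᵢ) = 1/32 + 2/32 + 2/32 + 2/32 + 2/32 + 8/32 + 16/32 + 16/32 = 49/32 = 1.53125.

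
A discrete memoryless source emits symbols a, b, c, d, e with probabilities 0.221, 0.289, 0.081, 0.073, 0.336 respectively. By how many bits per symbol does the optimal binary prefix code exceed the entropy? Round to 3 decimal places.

Entropy H = −Σ p log₂ p ≈ 2.0969 bits.
Huffman merges: 73/1000+81/1000→77/500; 77/500+221/1000→3/8; 289/1000+42/125→5/8; 3/8+5/8→1. L = 1077/500 ≈ 2.1540.
L − H = 2.1540 − 2.0969 = 0.057 bits.

0.057 bits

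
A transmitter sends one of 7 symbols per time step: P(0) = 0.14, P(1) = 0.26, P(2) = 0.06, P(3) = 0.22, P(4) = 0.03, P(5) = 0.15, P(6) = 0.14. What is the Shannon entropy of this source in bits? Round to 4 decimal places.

H = −Σ pᵢ log₂ pᵢ.
−0.14·log₂(0.14) = 0.3971
−0.26·log₂(0.26) = 0.5053
−0.06·log₂(0.06) = 0.2435
−0.22·log₂(0.22) = 0.4806
−0.03·log₂(0.03) = 0.1518
−0.15·log₂(0.15) = 0.4105
−0.14·log₂(0.14) = 0.3971
Sum ≈ 2.5859 → 2.5859 bits.

2.5859 bits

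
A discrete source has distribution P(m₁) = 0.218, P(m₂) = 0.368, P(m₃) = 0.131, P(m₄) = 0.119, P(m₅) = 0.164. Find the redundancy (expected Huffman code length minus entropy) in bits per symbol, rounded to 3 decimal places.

Entropy H = −Σ p log₂ p ≈ 2.1871 bits.
Huffman merges: 119/1000+131/1000→1/4; 41/250+109/500→191/500; 1/4+46/125→309/500; 191/500+309/500→1. L = 9/4 ≈ 2.2500.
L − H = 2.2500 − 2.1871 = 0.063 bits.

0.063 bits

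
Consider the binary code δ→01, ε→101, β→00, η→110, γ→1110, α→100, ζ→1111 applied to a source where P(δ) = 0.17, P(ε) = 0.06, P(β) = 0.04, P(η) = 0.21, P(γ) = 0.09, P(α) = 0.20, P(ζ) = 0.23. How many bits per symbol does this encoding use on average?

L̄ = Σ pᵢ·ℓᵢ = 0.17·2 + 0.06·3 + 0.04·2 + 0.21·3 + 0.09·4 + 0.20·3 + 0.23·4 = 3.11 bits/symbol.

3.11 bits/symbol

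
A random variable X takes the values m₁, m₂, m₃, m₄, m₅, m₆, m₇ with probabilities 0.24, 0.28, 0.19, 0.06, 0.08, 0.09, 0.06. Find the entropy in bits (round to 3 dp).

2.555 bits

H = −Σ pᵢ log₂ pᵢ.
−0.24·log₂(0.24) = 0.4941
−0.28·log₂(0.28) = 0.5142
−0.19·log₂(0.19) = 0.4552
−0.06·log₂(0.06) = 0.2435
−0.08·log₂(0.08) = 0.2915
−0.09·log₂(0.09) = 0.3127
−0.06·log₂(0.06) = 0.2435
Sum ≈ 2.5548 → 2.555 bits.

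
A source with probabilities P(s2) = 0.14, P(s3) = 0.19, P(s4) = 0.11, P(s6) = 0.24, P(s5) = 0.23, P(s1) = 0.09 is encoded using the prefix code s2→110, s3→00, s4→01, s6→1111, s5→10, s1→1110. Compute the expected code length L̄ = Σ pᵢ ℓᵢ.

2.8 bits/symbol

L̄ = Σ pᵢ·ℓᵢ = 0.14·3 + 0.19·2 + 0.11·2 + 0.24·4 + 0.23·2 + 0.09·4 = 2.8 bits/symbol.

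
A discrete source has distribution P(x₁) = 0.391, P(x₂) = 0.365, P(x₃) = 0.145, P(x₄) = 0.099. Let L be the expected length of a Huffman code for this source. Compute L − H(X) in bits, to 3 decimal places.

Entropy H = −Σ p log₂ p ≈ 1.7947 bits.
Huffman merges: 99/1000+29/200→61/250; 61/250+73/200→609/1000; 391/1000+609/1000→1. L = 1853/1000 ≈ 1.8530.
L − H = 1.8530 − 1.7947 = 0.058 bits.

0.058 bits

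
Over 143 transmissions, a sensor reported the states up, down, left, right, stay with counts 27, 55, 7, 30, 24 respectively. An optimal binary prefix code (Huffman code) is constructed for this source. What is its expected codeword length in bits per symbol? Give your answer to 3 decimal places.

Probabilities are the counts divided by 143.
Repeatedly combine the two least-probable nodes; the expected code length is the sum of the merged weights.
merge 7/143 + 24/143 → 31/143
merge 27/143 + 30/143 → 57/143
merge 31/143 + 5/13 → 86/143
merge 57/143 + 86/143 → 1
L = 31/143 + 57/143 + 86/143 + 1 = 317/143 ≈ 2.217 bits/symbol.

2.217 bits/symbol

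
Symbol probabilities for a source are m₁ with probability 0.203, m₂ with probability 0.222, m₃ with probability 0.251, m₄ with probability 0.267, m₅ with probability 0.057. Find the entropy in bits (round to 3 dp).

H = −Σ pᵢ log₂ pᵢ.
−0.203·log₂(0.203) = 0.4670
−0.222·log₂(0.222) = 0.4820
−0.251·log₂(0.251) = 0.5006
−0.267·log₂(0.267) = 0.5087
−0.057·log₂(0.057) = 0.2356
Sum ≈ 2.1938 → 2.194 bits.

2.194 bits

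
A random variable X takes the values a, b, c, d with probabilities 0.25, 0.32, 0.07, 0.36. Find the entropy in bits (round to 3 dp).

1.825 bits

H = −Σ pᵢ log₂ pᵢ.
−0.25·log₂(0.25) = 0.5000
−0.32·log₂(0.32) = 0.5260
−0.07·log₂(0.07) = 0.2686
−0.36·log₂(0.36) = 0.5306
Sum ≈ 1.8252 → 1.825 bits.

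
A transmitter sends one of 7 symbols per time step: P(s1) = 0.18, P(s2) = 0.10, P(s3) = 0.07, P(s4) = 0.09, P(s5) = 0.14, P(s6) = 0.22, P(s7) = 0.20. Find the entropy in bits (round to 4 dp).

H = −Σ pᵢ log₂ pᵢ.
−0.18·log₂(0.18) = 0.4453
−0.10·log₂(0.10) = 0.3322
−0.07·log₂(0.07) = 0.2686
−0.09·log₂(0.09) = 0.3127
−0.14·log₂(0.14) = 0.3971
−0.22·log₂(0.22) = 0.4806
−0.20·log₂(0.20) = 0.4644
Sum ≈ 2.7008 → 2.7008 bits.

2.7008 bits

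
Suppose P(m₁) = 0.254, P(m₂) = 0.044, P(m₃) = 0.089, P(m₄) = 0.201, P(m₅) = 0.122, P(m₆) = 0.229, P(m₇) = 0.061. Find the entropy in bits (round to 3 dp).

H = −Σ pᵢ log₂ pᵢ.
−0.254·log₂(0.254) = 0.5022
−0.044·log₂(0.044) = 0.1983
−0.089·log₂(0.089) = 0.3106
−0.201·log₂(0.201) = 0.4653
−0.122·log₂(0.122) = 0.3703
−0.229·log₂(0.229) = 0.4870
−0.061·log₂(0.061) = 0.2461
Sum ≈ 2.5797 → 2.580 bits.

2.580 bits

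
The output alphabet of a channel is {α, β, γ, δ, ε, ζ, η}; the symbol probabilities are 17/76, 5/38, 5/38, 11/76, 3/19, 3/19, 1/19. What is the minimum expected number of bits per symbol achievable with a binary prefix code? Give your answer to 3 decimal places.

2.776 bits/symbol

Repeatedly combine the two least-probable nodes; the expected code length is the sum of the merged weights.
merge 1/19 + 5/38 → 7/38
merge 5/38 + 11/76 → 21/76
merge 3/19 + 3/19 → 6/19
merge 7/38 + 17/76 → 31/76
merge 21/76 + 6/19 → 45/76
merge 31/76 + 45/76 → 1
L = 7/38 + 21/76 + 6/19 + 31/76 + 45/76 + 1 = 211/76 ≈ 2.776 bits/symbol.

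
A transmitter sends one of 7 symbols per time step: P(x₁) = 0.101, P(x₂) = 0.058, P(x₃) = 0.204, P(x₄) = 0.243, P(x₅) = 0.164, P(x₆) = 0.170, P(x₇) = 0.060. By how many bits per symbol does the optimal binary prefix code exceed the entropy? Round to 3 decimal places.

0.029 bits

Entropy H = −Σ p log₂ p ≈ 2.6420 bits.
Huffman merges: 29/500+3/50→59/500; 101/1000+59/500→219/1000; 41/250+17/100→167/500; 51/250+219/1000→423/1000; 243/1000+167/500→577/1000; 423/1000+577/1000→1. L = 2671/1000 ≈ 2.6710.
L − H = 2.6710 − 2.6420 = 0.029 bits.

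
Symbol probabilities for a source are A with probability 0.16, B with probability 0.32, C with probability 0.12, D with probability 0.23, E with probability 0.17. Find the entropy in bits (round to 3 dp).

2.238 bits

H = −Σ pᵢ log₂ pᵢ.
−0.16·log₂(0.16) = 0.4230
−0.32·log₂(0.32) = 0.5260
−0.12·log₂(0.12) = 0.3671
−0.23·log₂(0.23) = 0.4877
−0.17·log₂(0.17) = 0.4346
Sum ≈ 2.2384 → 2.238 bits.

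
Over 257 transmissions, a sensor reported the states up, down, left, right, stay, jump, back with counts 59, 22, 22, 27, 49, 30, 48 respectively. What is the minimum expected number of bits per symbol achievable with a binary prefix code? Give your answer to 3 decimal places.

2.751 bits/symbol

Probabilities are the counts divided by 257.
Repeatedly combine the two least-probable nodes; the expected code length is the sum of the merged weights.
merge 22/257 + 22/257 → 44/257
merge 27/257 + 30/257 → 57/257
merge 44/257 + 48/257 → 92/257
merge 49/257 + 57/257 → 106/257
merge 59/257 + 92/257 → 151/257
merge 106/257 + 151/257 → 1
L = 44/257 + 57/257 + 92/257 + 106/257 + 151/257 + 1 = 707/257 ≈ 2.751 bits/symbol.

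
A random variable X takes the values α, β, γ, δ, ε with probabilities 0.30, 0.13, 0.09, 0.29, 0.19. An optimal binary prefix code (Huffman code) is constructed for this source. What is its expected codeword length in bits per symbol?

2.22 bits/symbol

Repeatedly combine the two least-probable nodes; the expected code length is the sum of the merged weights.
merge 9/100 + 13/100 → 11/50
merge 19/100 + 11/50 → 41/100
merge 29/100 + 3/10 → 59/100
merge 41/100 + 59/100 → 1
L = 11/50 + 41/100 + 59/100 + 1 = 111/50 = 2.22 bits/symbol.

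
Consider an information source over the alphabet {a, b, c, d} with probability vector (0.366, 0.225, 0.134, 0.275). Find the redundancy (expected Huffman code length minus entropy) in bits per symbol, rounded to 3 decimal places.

Entropy H = −Σ p log₂ p ≈ 1.9157 bits.
Huffman merges: 67/500+9/40→359/1000; 11/40+359/1000→317/500; 183/500+317/500→1. L = 1993/1000 ≈ 1.9930.
L − H = 1.9930 − 1.9157 = 0.077 bits.

0.077 bits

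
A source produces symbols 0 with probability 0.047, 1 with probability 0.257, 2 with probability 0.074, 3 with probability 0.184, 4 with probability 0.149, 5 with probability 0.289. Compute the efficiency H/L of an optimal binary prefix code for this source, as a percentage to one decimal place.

98.9%

Entropy H = −Σ p log₂ p ≈ 2.3652 bits.
Huffman merges: 47/1000+37/500→121/1000; 121/1000+149/1000→27/100; 23/125+257/1000→441/1000; 27/100+289/1000→559/1000; 441/1000+559/1000→1. L = 2391/1000 ≈ 2.3910.
Efficiency = H/L = 2.3652/2.3910 = 98.9%.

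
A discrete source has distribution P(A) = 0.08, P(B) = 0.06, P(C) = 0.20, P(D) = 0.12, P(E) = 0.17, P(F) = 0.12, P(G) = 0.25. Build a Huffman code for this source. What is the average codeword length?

2.69 bits/symbol

Repeatedly combine the two least-probable nodes; the expected code length is the sum of the merged weights.
merge 3/50 + 2/25 → 7/50
merge 3/25 + 3/25 → 6/25
merge 7/50 + 17/100 → 31/100
merge 1/5 + 6/25 → 11/25
merge 1/4 + 31/100 → 14/25
merge 11/25 + 14/25 → 1
L = 7/50 + 6/25 + 31/100 + 11/25 + 14/25 + 1 = 269/100 = 2.69 bits/symbol.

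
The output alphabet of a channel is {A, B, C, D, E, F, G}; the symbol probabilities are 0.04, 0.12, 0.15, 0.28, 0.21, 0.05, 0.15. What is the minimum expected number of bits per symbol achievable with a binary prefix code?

Repeatedly combine the two least-probable nodes; the expected code length is the sum of the merged weights.
merge 1/25 + 1/20 → 9/100
merge 9/100 + 3/25 → 21/100
merge 3/20 + 3/20 → 3/10
merge 21/100 + 21/100 → 21/50
merge 7/25 + 3/10 → 29/50
merge 21/50 + 29/50 → 1
L = 9/100 + 21/100 + 3/10 + 21/50 + 29/50 + 1 = 13/5 = 2.6 bits/symbol.

2.6 bits/symbol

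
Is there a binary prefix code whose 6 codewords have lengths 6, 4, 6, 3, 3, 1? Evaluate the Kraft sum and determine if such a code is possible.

0.84375; yes

With common denominator 2^6 = 64: Σ 2^(−ℓᵢ) = 1/64 + 4/64 + 1/64 + 8/64 + 8/64 + 32/64 = 54/64 = 0.84375.
Kraft's inequality requires Σ ≤ 1; here Σ = 0.84375 ≤ 1, so such a prefix code exists.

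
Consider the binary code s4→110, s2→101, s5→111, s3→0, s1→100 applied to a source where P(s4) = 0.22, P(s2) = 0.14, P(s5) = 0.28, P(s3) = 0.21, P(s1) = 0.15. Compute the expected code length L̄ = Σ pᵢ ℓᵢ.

L̄ = Σ pᵢ·ℓᵢ = 0.22·3 + 0.14·3 + 0.28·3 + 0.21·1 + 0.15·3 = 2.58 bits/symbol.

2.58 bits/symbol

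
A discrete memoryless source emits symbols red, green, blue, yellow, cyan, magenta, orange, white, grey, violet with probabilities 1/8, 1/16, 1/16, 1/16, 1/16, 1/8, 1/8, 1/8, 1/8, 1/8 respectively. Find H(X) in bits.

Each probability is a power of 1/2, so log₂(1/p) is an integer.
H = Σ p·log₂(1/p) = 1/8·3 + 1/16·4 + 1/16·4 + 1/16·4 + 1/16·4 + 1/8·3 + 1/8·3 + 1/8·3 + 1/8·3 + 1/8·3 = 3.25 bits.

3.25 bits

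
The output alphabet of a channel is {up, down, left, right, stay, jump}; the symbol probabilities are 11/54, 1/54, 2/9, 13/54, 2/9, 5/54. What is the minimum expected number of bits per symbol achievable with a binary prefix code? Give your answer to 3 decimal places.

2.426 bits/symbol

Repeatedly combine the two least-probable nodes; the expected code length is the sum of the merged weights.
merge 1/54 + 5/54 → 1/9
merge 1/9 + 11/54 → 17/54
merge 2/9 + 2/9 → 4/9
merge 13/54 + 17/54 → 5/9
merge 4/9 + 5/9 → 1
L = 1/9 + 17/54 + 4/9 + 5/9 + 1 = 131/54 ≈ 2.426 bits/symbol.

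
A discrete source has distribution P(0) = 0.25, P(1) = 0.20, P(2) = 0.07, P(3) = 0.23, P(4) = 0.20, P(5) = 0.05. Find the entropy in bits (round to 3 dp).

2.401 bits

H = −Σ pᵢ log₂ pᵢ.
−0.25·log₂(0.25) = 0.5000
−0.20·log₂(0.20) = 0.4644
−0.07·log₂(0.07) = 0.2686
−0.23·log₂(0.23) = 0.4877
−0.20·log₂(0.20) = 0.4644
−0.05·log₂(0.05) = 0.2161
Sum ≈ 2.4011 → 2.401 bits.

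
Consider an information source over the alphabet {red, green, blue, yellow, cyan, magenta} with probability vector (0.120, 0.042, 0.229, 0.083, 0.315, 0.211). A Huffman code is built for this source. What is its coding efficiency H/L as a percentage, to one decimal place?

Entropy H = −Σ p log₂ p ≈ 2.3428 bits.
Huffman merges: 21/500+83/1000→1/8; 3/25+1/8→49/200; 211/1000+229/1000→11/25; 49/200+63/200→14/25; 11/25+14/25→1. L = 237/100 ≈ 2.3700.
Efficiency = H/L = 2.3428/2.3700 = 98.9%.

98.9%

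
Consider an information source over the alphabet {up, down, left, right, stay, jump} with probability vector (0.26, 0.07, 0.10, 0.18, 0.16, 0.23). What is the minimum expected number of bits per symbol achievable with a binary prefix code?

Repeatedly combine the two least-probable nodes; the expected code length is the sum of the merged weights.
merge 7/100 + 1/10 → 17/100
merge 4/25 + 17/100 → 33/100
merge 9/50 + 23/100 → 41/100
merge 13/50 + 33/100 → 59/100
merge 41/100 + 59/100 → 1
L = 17/100 + 33/100 + 41/100 + 59/100 + 1 = 5/2 = 2.5 bits/symbol.

2.5 bits/symbol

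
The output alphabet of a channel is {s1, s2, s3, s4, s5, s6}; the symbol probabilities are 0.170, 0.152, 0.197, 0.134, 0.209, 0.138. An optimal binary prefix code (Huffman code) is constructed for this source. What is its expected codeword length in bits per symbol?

2.594 bits/symbol

Repeatedly combine the two least-probable nodes; the expected code length is the sum of the merged weights.
merge 67/500 + 69/500 → 34/125
merge 19/125 + 17/100 → 161/500
merge 197/1000 + 209/1000 → 203/500
merge 34/125 + 161/500 → 297/500
merge 203/500 + 297/500 → 1
L = 34/125 + 161/500 + 203/500 + 297/500 + 1 = 1297/500 = 2.594 bits/symbol.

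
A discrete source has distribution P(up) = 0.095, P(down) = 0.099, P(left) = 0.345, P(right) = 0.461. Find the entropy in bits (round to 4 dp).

H = −Σ pᵢ log₂ pᵢ.
−0.095·log₂(0.095) = 0.3226
−0.099·log₂(0.099) = 0.3303
−0.345·log₂(0.345) = 0.5297
−0.461·log₂(0.461) = 0.5150
Sum ≈ 1.6976 → 1.6976 bits.

1.6976 bits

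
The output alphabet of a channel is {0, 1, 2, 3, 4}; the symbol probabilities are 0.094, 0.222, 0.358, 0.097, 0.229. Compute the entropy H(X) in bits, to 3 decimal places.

H = −Σ pᵢ log₂ pᵢ.
−0.094·log₂(0.094) = 0.3207
−0.222·log₂(0.222) = 0.4820
−0.358·log₂(0.358) = 0.5305
−0.097·log₂(0.097) = 0.3265
−0.229·log₂(0.229) = 0.4870
Sum ≈ 2.1467 → 2.147 bits.

2.147 bits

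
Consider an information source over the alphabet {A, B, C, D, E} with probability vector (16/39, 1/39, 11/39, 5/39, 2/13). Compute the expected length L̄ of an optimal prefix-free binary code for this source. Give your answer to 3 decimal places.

Repeatedly combine the two least-probable nodes; the expected code length is the sum of the merged weights.
merge 1/39 + 5/39 → 2/13
merge 2/13 + 2/13 → 4/13
merge 11/39 + 4/13 → 23/39
merge 16/39 + 23/39 → 1
L = 2/13 + 4/13 + 23/39 + 1 = 80/39 ≈ 2.051 bits/symbol.

2.051 bits/symbol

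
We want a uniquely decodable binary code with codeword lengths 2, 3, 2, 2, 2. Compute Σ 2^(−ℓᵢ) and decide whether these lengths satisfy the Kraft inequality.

With common denominator 2^3 = 8: Σ 2^(−ℓᵢ) = 2/8 + 1/8 + 2/8 + 2/8 + 2/8 = 9/8 = 1.125.
Kraft's inequality requires Σ ≤ 1; here Σ = 1.125 > 1, so no such prefix code exists.

1.125; no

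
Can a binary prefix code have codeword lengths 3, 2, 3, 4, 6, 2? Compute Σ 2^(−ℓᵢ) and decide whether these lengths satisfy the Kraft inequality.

0.828125; yes

With common denominator 2^6 = 64: Σ 2^(−ℓᵢ) = 8/64 + 16/64 + 8/64 + 4/64 + 1/64 + 16/64 = 53/64 = 0.828125.
Kraft's inequality requires Σ ≤ 1; here Σ = 0.828125 ≤ 1, so such a prefix code exists.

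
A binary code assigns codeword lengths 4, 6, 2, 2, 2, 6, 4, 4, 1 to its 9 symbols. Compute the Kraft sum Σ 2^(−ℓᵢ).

1.46875

With common denominator 2^6 = 64: Σ 2^(−ℓᵢ) = 4/64 + 1/64 + 16/64 + 16/64 + 16/64 + 1/64 + 4/64 + 4/64 + 32/64 = 94/64 = 1.46875.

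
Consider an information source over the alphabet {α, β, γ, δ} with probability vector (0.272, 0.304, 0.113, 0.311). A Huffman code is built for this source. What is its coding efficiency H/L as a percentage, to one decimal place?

95.6%

Entropy H = −Σ p log₂ p ≈ 1.9126 bits.
Huffman merges: 113/1000+34/125→77/200; 38/125+311/1000→123/200; 77/200+123/200→1. L = 2 ≈ 2.0000.
Efficiency = H/L = 1.9126/2.0000 = 95.6%.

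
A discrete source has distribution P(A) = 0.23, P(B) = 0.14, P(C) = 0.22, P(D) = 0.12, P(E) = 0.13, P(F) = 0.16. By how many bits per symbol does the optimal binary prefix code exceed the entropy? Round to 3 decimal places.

0.012 bits

Entropy H = −Σ p log₂ p ≈ 2.5381 bits.
Huffman merges: 3/25+13/100→1/4; 7/50+4/25→3/10; 11/50+23/100→9/20; 1/4+3/10→11/20; 9/20+11/20→1. L = 51/20 ≈ 2.5500.
L − H = 2.5500 − 2.5381 = 0.012 bits.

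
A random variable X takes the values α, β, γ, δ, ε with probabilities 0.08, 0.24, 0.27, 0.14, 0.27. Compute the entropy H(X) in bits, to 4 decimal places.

2.2028 bits

H = −Σ pᵢ log₂ pᵢ.
−0.08·log₂(0.08) = 0.2915
−0.24·log₂(0.24) = 0.4941
−0.27·log₂(0.27) = 0.5100
−0.14·log₂(0.14) = 0.3971
−0.27·log₂(0.27) = 0.5100
Sum ≈ 2.2028 → 2.2028 bits.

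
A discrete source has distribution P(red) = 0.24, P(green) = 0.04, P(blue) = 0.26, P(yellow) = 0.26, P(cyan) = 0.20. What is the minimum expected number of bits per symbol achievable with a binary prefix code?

Repeatedly combine the two least-probable nodes; the expected code length is the sum of the merged weights.
merge 1/25 + 1/5 → 6/25
merge 6/25 + 6/25 → 12/25
merge 13/50 + 13/50 → 13/25
merge 12/25 + 13/25 → 1
L = 6/25 + 12/25 + 13/25 + 1 = 56/25 = 2.24 bits/symbol.

2.24 bits/symbol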